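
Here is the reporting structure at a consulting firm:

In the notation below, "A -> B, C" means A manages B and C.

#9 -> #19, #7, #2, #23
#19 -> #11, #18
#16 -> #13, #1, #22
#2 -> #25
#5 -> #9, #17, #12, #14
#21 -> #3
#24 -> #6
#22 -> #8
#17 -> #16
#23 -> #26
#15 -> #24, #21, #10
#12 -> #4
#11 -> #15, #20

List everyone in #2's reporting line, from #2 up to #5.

#2 reports to #9. #9 reports to #5. #5 is at the top.

#2 -> #9 -> #5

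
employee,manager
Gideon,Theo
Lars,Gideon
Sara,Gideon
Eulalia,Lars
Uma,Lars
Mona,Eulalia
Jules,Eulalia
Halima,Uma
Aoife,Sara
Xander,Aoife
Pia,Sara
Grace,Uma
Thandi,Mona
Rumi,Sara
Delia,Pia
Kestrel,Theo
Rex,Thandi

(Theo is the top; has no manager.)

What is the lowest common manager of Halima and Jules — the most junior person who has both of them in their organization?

Halima's chain of managers is Uma, Lars, Gideon, Theo. Jules's chain of managers is Eulalia, Lars, Gideon, Theo. The first manager that appears in both chains is Lars.

Lars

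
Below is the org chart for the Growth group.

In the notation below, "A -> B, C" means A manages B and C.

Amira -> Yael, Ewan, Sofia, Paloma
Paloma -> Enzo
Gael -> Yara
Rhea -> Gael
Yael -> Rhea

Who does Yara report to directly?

Gael

Yara reports directly to Gael.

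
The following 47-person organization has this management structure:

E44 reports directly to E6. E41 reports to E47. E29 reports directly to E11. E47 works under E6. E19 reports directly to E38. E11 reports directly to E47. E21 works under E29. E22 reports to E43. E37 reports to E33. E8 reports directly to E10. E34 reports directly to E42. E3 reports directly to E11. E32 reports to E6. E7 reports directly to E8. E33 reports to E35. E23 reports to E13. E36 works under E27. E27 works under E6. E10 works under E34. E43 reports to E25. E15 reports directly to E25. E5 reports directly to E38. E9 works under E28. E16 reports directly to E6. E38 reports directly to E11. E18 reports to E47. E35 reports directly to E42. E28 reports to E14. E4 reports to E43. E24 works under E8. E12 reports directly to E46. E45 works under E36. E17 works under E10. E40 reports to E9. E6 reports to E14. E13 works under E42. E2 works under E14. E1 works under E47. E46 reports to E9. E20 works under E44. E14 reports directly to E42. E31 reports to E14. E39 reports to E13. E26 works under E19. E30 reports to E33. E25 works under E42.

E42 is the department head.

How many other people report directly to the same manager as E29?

2

E29 reports to E11. E11's other direct reports are E3, E38 — 2 peers.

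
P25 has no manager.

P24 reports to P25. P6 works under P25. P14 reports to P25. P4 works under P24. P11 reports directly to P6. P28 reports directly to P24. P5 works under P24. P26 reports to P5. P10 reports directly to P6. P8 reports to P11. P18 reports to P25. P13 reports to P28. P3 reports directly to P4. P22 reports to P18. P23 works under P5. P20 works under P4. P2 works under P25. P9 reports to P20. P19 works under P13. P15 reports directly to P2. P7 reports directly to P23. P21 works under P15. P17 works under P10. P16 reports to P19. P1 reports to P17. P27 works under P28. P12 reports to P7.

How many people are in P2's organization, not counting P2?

P2 directly manages P15. Under P15: P21 (1). That's 2 in total.

2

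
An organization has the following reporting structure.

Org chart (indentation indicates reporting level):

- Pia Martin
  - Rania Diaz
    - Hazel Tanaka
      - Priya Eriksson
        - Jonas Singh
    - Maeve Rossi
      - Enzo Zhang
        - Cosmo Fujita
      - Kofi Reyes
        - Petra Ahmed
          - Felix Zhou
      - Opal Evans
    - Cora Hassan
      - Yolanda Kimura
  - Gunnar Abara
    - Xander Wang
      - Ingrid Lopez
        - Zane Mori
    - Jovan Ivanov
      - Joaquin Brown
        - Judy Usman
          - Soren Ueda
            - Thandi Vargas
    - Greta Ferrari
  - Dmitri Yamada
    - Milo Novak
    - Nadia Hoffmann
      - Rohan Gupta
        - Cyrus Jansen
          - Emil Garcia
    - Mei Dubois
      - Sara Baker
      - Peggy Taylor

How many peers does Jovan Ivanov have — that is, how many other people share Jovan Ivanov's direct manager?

Jovan Ivanov reports to Gunnar Abara. Gunnar Abara's other direct reports are Xander Wang, Greta Ferrari — 2 peers.

2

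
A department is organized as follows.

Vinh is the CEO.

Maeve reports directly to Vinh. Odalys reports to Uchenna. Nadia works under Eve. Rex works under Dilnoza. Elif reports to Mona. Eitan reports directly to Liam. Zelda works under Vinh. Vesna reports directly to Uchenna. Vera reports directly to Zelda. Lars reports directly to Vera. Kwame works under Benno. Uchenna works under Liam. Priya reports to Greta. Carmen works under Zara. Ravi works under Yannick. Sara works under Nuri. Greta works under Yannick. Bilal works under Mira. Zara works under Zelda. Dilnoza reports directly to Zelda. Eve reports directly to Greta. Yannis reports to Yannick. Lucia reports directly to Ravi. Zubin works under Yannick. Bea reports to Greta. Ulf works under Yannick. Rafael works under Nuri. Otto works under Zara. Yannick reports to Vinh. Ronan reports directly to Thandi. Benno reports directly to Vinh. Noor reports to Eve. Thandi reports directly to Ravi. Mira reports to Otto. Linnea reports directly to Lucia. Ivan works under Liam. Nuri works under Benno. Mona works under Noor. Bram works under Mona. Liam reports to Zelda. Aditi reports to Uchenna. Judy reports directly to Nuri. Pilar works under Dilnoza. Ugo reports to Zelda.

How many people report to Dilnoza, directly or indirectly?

2

Dilnoza directly manages Rex, Pilar. Rex has no reports. Pilar has no reports. So Dilnoza's organization is 2 direct reports plus everyone under them: 1 + 1 = 2.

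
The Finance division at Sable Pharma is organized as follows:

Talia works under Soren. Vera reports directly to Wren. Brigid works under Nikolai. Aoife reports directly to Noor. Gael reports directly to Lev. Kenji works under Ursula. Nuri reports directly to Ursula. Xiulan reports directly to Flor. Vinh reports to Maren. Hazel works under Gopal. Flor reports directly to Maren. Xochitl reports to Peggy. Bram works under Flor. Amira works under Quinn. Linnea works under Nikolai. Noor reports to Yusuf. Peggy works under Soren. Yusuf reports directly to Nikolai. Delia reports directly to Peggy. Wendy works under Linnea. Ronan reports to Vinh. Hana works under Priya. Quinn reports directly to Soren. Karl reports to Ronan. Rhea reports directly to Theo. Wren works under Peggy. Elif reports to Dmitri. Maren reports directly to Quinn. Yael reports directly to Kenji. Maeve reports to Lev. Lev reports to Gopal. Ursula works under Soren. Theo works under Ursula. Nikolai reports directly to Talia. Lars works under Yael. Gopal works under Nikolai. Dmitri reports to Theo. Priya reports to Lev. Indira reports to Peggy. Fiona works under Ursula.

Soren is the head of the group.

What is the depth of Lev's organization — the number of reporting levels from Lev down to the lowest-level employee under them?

The longest chain under Lev runs Lev → Priya → Hana, which is 2 levels below Lev.

2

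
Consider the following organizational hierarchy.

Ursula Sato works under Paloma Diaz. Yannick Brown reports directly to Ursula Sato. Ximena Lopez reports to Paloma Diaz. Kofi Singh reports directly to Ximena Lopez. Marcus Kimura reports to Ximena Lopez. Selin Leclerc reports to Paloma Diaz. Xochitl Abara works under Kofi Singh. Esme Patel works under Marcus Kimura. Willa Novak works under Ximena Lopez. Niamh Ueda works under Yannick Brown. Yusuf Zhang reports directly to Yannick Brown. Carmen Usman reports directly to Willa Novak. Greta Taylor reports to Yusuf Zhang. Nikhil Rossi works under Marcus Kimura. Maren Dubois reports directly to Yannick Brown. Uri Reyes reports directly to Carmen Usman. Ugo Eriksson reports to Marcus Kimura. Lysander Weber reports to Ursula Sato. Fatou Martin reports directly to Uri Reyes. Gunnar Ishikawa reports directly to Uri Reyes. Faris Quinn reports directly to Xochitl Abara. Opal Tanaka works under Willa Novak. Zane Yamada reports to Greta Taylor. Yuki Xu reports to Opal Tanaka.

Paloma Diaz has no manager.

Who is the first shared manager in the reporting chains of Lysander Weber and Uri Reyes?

Paloma Diaz

Lysander Weber's chain of managers is Ursula Sato, Paloma Diaz. Uri Reyes's chain of managers is Carmen Usman, Willa Novak, Ximena Lopez, Paloma Diaz. The first manager that appears in both chains is Paloma Diaz.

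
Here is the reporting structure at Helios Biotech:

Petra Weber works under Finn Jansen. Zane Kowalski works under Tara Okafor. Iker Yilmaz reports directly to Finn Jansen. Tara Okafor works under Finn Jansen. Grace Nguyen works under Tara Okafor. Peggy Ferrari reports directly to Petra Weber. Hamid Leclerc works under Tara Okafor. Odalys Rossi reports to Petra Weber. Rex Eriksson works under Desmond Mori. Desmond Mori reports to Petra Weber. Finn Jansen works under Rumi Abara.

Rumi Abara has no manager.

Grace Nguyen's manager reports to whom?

Grace Nguyen reports to Tara Okafor, and Tara Okafor reports to Finn Jansen. So Grace Nguyen's skip-level manager is Finn Jansen.

Finn Jansen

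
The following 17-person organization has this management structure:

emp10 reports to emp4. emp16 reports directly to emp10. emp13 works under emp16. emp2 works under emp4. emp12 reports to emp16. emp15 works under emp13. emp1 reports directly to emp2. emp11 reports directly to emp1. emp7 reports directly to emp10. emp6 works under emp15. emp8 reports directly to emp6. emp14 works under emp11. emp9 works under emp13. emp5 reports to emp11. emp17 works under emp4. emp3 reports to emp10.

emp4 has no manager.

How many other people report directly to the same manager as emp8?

0

emp8 reports to emp6, and emp6 has no other direct reports. emp8 has 0 peers.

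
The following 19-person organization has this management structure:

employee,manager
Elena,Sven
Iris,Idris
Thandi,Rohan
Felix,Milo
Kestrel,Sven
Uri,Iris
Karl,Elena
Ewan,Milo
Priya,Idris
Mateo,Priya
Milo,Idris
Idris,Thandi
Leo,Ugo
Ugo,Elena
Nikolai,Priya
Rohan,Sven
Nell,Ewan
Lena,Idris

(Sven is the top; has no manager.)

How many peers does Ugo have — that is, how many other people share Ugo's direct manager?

Ugo reports to Elena. Elena's other direct reports are Karl — 1 peer.

1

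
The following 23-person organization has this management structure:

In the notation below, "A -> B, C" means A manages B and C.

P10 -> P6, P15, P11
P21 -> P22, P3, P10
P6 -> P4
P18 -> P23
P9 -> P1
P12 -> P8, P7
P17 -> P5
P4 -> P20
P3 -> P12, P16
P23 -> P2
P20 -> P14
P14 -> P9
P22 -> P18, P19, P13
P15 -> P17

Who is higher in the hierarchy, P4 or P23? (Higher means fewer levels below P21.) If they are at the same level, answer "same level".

same level

Both P4 and P23 are 3 levels below P21.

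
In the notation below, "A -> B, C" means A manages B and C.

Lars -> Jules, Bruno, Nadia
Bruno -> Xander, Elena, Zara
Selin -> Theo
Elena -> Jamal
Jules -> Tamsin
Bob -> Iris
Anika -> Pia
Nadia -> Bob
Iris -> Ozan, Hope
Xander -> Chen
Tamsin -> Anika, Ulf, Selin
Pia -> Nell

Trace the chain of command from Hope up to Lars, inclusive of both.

Hope reports to Iris. Iris reports to Bob. Bob reports to Nadia. Nadia reports to Lars. Lars is at the top.

Hope -> Iris -> Bob -> Nadia -> Lars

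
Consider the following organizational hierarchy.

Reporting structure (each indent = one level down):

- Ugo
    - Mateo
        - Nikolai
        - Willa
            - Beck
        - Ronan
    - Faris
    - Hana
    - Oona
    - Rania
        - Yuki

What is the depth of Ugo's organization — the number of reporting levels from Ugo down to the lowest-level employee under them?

The longest chain under Ugo runs Ugo → Mateo → Willa → Beck, which is 3 levels below Ugo.

3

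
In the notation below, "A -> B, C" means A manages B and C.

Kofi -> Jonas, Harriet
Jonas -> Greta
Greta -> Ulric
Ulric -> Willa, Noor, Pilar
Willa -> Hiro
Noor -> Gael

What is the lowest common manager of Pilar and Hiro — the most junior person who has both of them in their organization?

Pilar's chain of managers is Ulric, Greta, Jonas, Kofi. Hiro's chain of managers is Willa, Ulric, Greta, Jonas, Kofi. The first manager that appears in both chains is Ulric.

Ulric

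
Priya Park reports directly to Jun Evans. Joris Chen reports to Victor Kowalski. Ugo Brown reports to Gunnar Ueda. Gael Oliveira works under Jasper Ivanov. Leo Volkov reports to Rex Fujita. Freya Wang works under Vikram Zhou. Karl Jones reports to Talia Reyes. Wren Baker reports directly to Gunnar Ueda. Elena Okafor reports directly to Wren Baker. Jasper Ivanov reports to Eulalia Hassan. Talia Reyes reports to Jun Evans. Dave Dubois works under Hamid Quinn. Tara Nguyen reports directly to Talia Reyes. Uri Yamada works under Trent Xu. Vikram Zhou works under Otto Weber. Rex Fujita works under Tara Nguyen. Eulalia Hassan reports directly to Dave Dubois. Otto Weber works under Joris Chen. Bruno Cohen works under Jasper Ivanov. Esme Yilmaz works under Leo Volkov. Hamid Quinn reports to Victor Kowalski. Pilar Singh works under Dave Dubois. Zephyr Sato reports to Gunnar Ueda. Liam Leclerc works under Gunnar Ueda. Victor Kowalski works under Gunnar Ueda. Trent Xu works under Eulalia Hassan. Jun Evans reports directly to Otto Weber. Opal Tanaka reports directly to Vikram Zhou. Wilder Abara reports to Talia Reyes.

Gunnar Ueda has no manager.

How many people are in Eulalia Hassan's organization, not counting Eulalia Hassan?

5

Eulalia Hassan directly manages Jasper Ivanov, Trent Xu. Under Jasper Ivanov: Bruno Cohen, Gael Oliveira (2). Under Trent Xu: Uri Yamada (1). So Eulalia Hassan's organization is 2 direct reports plus everyone under them: 3 + 2 = 5.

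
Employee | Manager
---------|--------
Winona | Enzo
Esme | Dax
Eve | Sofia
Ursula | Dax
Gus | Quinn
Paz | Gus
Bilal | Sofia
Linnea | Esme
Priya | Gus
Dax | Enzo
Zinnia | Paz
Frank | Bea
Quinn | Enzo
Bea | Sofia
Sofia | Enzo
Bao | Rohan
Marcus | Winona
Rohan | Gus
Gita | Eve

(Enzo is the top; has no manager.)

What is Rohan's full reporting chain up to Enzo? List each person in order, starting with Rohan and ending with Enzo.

Rohan -> Gus -> Quinn -> Enzo

Rohan reports to Gus. Gus reports to Quinn. Quinn reports to Enzo. Enzo is at the top.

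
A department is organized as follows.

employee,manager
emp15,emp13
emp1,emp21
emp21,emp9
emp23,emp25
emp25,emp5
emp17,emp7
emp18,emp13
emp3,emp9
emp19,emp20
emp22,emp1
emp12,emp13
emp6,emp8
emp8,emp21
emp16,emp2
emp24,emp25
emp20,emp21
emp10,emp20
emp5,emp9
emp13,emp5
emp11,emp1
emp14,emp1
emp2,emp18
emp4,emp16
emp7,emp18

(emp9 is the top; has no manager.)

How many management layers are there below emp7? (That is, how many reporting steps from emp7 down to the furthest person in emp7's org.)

The longest chain under emp7 runs emp7 → emp17, which is 1 level below emp7.

1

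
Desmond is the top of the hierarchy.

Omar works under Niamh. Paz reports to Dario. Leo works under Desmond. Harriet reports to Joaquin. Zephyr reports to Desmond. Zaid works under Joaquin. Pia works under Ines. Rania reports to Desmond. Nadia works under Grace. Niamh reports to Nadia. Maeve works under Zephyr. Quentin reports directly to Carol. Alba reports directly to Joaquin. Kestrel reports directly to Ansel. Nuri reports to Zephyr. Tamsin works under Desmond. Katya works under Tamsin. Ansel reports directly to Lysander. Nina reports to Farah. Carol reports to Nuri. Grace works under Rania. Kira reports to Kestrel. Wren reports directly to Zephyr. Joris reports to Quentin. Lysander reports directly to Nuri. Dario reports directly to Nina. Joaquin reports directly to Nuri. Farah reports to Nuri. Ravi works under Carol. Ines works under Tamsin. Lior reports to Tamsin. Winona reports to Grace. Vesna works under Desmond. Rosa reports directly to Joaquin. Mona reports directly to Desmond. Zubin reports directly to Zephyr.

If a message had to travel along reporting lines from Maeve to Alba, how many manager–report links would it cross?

4

Maeve is 1 level below Zephyr, and Alba is 3 levels below Zephyr (their lowest common manager). The shortest path runs up from Maeve to Zephyr and back down to Alba: 1 + 3 = 4 links.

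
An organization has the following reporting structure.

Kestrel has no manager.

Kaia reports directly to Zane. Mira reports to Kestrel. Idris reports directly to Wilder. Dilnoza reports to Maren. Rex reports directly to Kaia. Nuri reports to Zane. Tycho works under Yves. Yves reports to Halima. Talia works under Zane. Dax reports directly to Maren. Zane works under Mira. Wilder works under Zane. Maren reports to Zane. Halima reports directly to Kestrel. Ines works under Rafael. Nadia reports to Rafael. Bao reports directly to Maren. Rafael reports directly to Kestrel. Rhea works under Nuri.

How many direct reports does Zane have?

Zane directly manages Wilder, Kaia, Maren, Talia, Nuri. That is 5 direct reports.

5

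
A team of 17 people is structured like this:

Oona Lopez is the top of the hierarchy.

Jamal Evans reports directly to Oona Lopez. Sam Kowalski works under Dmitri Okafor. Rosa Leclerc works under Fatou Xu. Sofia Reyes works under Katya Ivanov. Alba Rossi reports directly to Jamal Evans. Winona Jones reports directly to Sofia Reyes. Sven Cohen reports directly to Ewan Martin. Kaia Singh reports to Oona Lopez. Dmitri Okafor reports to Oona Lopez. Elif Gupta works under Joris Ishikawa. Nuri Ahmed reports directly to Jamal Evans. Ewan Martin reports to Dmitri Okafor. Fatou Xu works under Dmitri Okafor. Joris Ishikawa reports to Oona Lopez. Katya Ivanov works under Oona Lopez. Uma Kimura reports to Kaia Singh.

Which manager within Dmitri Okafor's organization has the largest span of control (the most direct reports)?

Direct-report counts within Dmitri Okafor's organization: Dmitri Okafor has 3; Fatou Xu has 1; Ewan Martin has 1. The largest is 3, held by Dmitri Okafor.

Dmitri Okafor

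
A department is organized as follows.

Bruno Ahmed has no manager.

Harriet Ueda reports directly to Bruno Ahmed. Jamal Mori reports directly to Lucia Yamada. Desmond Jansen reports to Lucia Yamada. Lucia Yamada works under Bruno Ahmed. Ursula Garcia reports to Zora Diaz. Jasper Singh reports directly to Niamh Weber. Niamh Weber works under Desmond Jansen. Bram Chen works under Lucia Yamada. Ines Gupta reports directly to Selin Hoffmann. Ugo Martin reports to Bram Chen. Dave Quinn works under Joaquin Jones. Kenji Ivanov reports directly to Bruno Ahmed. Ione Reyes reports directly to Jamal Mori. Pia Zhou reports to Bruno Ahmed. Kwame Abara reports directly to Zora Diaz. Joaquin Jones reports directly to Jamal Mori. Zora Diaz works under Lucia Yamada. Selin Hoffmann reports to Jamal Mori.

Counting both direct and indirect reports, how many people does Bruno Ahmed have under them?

18

Bruno Ahmed directly manages Lucia Yamada, Pia Zhou, Kenji Ivanov, Harriet Ueda. Under Lucia Yamada: Desmond Jansen, Niamh Weber, Jasper Singh, Bram Chen, Ugo Martin, Zora Diaz, Ursula Garcia, Kwame Abara, Jamal Mori, Ione Reyes, Joaquin Jones, Dave Quinn, Selin Hoffmann, Ines Gupta (14). Pia Zhou has no reports. Kenji Ivanov has no reports. Harriet Ueda has no reports. So Bruno Ahmed's organization is 4 direct reports plus everyone under them: 15 + 1 + 1 + 1 = 18.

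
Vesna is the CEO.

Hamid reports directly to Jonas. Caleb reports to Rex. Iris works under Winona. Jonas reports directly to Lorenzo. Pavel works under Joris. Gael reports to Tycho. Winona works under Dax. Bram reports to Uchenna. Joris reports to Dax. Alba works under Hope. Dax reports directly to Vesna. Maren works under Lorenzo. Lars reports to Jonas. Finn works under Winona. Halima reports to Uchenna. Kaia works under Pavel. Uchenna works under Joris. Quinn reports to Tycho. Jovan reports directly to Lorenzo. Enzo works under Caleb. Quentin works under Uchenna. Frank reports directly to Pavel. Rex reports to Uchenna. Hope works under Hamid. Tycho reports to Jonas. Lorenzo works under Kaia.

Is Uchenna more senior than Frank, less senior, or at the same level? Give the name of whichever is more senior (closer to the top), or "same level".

Uchenna is 3 levels below Vesna; Frank is 4. Uchenna is higher.

Uchenna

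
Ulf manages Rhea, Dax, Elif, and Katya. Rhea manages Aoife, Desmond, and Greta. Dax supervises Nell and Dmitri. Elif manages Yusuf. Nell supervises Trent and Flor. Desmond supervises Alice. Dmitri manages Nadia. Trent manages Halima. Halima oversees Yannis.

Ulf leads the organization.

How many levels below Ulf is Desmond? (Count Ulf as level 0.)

Chain from Desmond up to Ulf: Desmond → Rhea → Ulf. That is 2 steps up, so Desmond is 2 levels below Ulf.

2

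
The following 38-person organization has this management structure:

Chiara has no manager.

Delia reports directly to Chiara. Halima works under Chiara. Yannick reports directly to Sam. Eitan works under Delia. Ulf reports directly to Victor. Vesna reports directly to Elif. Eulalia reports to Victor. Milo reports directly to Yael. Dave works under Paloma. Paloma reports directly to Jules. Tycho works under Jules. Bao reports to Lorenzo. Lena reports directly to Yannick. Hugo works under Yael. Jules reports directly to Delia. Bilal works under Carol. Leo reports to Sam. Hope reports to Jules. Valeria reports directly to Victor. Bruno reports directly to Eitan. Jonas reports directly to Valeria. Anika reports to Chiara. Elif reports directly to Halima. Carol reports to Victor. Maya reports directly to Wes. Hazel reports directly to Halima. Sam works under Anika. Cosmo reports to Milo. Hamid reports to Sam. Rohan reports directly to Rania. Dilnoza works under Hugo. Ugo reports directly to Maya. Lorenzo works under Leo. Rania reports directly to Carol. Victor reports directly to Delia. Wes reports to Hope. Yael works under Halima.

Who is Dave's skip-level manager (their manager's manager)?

Dave reports to Paloma, and Paloma reports to Jules. So Dave's skip-level manager is Jules.

Jules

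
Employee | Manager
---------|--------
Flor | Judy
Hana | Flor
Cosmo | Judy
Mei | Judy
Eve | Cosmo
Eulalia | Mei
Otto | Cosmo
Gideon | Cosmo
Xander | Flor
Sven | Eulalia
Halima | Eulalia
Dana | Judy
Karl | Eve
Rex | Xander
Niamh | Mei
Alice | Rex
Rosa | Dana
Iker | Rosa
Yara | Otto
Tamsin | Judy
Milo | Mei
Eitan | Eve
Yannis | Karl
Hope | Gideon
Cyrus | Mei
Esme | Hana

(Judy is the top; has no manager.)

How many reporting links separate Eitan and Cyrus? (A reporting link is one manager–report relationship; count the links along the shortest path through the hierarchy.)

5

Eitan is 3 levels below Judy, and Cyrus is 2 levels below Judy (their lowest common manager). The shortest path runs up from Eitan to Judy and back down to Cyrus: 3 + 2 = 5 links.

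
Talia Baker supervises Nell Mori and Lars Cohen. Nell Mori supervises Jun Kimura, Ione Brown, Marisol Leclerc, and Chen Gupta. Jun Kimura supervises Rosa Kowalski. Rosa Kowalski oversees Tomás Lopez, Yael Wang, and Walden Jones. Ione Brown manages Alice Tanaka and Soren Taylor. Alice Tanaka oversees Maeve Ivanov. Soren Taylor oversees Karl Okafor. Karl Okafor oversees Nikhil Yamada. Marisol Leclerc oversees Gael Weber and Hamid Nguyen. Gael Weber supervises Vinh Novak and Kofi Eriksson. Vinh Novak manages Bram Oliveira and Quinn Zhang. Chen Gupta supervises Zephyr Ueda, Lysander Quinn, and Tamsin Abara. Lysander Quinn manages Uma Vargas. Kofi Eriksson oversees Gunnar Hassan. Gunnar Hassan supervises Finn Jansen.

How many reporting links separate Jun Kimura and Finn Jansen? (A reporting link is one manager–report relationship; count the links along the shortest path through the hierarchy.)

Jun Kimura is 1 level below Nell Mori, and Finn Jansen is 5 levels below Nell Mori (their lowest common manager). The shortest path runs up from Jun Kimura to Nell Mori and back down to Finn Jansen: 1 + 5 = 6 links.

6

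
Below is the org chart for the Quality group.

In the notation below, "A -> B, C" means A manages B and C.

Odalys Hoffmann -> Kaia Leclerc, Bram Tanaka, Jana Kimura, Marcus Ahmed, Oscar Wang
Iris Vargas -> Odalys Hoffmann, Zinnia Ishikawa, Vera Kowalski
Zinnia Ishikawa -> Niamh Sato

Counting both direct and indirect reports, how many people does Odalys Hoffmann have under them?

5

Odalys Hoffmann directly manages Kaia Leclerc, Bram Tanaka, Jana Kimura, Marcus Ahmed, Oscar Wang. Kaia Leclerc has no reports. Bram Tanaka has no reports. Jana Kimura has no reports. Marcus Ahmed has no reports. Oscar Wang has no reports. So Odalys Hoffmann's organization is 5 direct reports plus everyone under them: 1 + 1 + 1 + 1 + 1 = 5.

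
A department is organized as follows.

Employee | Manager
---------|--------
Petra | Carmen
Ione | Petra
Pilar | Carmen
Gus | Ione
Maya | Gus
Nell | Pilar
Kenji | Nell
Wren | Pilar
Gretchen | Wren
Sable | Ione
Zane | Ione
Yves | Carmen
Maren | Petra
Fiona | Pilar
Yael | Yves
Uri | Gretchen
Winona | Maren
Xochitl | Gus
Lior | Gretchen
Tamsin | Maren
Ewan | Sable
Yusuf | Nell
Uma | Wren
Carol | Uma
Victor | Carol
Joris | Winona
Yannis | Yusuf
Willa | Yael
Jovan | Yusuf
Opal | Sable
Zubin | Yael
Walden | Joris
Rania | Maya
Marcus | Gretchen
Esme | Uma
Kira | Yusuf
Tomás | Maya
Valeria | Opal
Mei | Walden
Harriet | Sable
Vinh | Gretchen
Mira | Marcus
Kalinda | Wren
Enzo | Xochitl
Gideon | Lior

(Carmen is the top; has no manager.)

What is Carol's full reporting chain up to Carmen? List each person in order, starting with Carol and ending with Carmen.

Carol -> Uma -> Wren -> Pilar -> Carmen

Carol reports to Uma. Uma reports to Wren. Wren reports to Pilar. Pilar reports to Carmen. Carmen is at the top.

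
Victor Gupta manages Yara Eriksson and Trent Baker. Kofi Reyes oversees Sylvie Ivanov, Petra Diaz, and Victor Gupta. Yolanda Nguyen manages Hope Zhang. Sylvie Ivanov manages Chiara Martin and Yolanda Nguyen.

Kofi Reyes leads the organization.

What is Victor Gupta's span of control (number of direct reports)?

2

Victor Gupta directly manages Yara Eriksson, Trent Baker. That is 2 direct reports.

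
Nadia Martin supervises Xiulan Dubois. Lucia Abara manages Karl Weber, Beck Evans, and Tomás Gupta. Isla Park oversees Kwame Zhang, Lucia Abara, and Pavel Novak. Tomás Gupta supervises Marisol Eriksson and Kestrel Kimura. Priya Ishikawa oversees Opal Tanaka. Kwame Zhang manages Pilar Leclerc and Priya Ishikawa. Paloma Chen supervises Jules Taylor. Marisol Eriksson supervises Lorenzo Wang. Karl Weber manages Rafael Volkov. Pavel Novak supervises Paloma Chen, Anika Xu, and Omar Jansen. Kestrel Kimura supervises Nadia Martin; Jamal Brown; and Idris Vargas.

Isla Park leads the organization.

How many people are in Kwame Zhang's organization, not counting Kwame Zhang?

3

Kwame Zhang directly manages Pilar Leclerc, Priya Ishikawa. Pilar Leclerc has no reports. Under Priya Ishikawa: Opal Tanaka (1). So Kwame Zhang's organization is 2 direct reports plus everyone under them: 1 + 2 = 3.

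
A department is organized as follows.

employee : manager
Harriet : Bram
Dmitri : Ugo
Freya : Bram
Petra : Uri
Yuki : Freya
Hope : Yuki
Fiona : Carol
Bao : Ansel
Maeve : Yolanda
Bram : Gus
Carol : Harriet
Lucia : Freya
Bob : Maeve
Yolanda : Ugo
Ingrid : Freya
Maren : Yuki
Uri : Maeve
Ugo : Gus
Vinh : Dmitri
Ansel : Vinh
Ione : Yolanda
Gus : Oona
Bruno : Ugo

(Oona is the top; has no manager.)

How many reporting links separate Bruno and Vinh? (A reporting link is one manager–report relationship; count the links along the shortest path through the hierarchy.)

3

Bruno is 1 level below Ugo, and Vinh is 2 levels below Ugo (their lowest common manager). The shortest path runs up from Bruno to Ugo and back down to Vinh: 1 + 2 = 3 links.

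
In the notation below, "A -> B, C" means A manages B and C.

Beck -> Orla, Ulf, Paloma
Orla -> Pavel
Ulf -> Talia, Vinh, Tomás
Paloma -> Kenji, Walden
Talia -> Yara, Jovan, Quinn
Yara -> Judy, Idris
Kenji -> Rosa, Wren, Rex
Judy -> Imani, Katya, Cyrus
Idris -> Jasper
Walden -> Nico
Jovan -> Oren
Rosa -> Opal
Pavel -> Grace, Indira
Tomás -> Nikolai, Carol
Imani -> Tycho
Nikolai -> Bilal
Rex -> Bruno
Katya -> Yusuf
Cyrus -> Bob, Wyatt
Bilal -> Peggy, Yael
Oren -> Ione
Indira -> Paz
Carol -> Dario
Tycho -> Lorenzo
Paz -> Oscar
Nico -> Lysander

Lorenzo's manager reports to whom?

Imani

Lorenzo reports to Tycho, and Tycho reports to Imani. So Lorenzo's skip-level manager is Imani.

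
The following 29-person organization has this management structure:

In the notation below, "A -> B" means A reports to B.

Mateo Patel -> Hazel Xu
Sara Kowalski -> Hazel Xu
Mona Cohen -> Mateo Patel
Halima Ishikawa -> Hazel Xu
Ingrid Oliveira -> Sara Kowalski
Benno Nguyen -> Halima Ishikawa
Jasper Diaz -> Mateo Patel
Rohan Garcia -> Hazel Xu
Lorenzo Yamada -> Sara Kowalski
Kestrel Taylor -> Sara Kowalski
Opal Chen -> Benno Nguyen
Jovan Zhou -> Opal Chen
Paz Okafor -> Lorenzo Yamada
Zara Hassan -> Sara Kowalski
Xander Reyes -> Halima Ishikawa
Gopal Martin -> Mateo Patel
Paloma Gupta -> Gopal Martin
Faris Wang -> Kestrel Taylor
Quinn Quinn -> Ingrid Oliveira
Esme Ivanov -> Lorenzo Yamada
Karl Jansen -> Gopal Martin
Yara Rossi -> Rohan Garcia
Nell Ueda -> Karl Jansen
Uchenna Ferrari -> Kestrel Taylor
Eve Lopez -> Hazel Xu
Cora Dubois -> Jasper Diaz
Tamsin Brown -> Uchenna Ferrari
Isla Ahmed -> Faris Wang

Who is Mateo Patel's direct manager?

Hazel Xu

Mateo Patel reports directly to Hazel Xu.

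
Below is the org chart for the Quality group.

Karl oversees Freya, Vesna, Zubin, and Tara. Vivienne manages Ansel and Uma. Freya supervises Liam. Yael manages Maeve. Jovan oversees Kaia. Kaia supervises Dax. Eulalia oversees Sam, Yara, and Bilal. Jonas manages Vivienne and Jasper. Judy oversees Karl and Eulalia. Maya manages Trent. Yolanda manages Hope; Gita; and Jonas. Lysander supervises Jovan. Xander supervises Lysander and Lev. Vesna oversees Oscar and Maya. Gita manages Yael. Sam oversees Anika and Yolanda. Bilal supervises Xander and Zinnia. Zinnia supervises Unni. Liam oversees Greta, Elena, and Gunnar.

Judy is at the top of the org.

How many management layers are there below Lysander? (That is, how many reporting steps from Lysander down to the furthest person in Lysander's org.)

3

The longest chain under Lysander runs Lysander → Jovan → Kaia → Dax, which is 3 levels below Lysander.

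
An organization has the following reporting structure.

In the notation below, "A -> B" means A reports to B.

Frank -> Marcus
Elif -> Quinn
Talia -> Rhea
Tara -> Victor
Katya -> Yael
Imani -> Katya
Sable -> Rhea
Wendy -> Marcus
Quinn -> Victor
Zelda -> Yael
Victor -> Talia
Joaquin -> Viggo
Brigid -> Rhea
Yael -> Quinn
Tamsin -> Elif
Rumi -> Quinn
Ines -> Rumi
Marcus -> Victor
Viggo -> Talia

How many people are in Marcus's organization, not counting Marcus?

Marcus directly manages Wendy, Frank. Wendy has no reports. Frank has no reports. So Marcus's organization is 2 direct reports plus everyone under them: 1 + 1 = 2.

2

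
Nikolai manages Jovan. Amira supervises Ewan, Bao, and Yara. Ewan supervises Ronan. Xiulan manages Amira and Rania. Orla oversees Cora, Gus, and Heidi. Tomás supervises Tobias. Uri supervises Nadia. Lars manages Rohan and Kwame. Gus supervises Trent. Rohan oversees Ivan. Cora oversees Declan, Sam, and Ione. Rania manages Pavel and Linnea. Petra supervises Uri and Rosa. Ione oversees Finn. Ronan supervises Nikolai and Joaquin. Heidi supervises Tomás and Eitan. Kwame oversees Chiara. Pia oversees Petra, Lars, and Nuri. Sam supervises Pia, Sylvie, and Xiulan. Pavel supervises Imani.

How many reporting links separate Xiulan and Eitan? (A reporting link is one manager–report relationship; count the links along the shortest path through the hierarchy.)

Xiulan is 3 levels below Orla, and Eitan is 2 levels below Orla (their lowest common manager). The shortest path runs up from Xiulan to Orla and back down to Eitan: 3 + 2 = 5 links.

5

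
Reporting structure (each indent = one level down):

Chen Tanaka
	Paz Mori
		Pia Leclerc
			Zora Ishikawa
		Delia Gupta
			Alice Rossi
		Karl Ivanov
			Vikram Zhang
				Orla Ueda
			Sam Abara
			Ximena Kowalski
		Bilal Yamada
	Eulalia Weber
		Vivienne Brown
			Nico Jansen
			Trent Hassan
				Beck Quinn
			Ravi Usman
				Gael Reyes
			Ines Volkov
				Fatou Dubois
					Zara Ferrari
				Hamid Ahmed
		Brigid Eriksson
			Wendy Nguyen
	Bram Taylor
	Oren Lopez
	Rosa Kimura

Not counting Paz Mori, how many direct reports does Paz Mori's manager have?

4

Paz Mori reports to Chen Tanaka. Chen Tanaka's other direct reports are Eulalia Weber, Bram Taylor, Oren Lopez, Rosa Kimura — 4 peers.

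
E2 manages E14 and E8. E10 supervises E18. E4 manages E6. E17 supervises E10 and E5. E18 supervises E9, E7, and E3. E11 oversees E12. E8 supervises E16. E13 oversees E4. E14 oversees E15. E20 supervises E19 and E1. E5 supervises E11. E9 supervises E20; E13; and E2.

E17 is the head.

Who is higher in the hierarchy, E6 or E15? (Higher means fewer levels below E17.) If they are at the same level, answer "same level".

same level

Both E6 and E15 are 6 levels below E17.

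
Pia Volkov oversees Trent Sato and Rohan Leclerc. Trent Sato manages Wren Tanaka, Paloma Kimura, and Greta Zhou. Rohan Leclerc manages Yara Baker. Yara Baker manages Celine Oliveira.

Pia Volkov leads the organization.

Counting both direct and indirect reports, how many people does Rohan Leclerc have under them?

Rohan Leclerc directly manages Yara Baker. Under Yara Baker: Celine Oliveira (1). That's 2 in total.

2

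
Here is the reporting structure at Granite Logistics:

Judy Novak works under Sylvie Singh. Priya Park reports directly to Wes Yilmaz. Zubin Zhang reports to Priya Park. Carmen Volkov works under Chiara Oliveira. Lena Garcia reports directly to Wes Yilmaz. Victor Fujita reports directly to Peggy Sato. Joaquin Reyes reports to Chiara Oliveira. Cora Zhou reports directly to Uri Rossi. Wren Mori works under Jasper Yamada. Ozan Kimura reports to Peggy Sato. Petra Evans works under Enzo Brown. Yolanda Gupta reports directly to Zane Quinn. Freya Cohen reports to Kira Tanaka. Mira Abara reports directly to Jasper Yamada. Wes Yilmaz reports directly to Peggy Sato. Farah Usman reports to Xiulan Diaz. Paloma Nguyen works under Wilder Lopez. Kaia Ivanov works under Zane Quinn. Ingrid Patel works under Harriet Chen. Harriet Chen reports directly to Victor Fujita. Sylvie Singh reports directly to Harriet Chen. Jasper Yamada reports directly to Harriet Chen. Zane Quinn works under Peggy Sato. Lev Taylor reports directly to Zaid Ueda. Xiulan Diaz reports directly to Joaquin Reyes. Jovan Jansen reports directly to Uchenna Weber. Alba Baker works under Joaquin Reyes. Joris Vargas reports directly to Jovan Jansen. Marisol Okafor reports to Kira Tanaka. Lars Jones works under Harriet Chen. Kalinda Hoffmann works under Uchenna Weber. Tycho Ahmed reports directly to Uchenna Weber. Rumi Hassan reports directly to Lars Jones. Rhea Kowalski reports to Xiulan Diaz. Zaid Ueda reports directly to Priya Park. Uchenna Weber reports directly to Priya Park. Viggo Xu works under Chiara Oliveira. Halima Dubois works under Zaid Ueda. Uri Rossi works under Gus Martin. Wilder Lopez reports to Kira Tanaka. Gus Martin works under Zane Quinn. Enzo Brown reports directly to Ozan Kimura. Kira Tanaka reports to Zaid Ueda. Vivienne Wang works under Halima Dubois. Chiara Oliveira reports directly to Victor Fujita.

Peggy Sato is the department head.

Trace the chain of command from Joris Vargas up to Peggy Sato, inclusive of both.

Joris Vargas -> Jovan Jansen -> Uchenna Weber -> Priya Park -> Wes Yilmaz -> Peggy Sato

Joris Vargas reports to Jovan Jansen. Jovan Jansen reports to Uchenna Weber. Uchenna Weber reports to Priya Park. Priya Park reports to Wes Yilmaz. Wes Yilmaz reports to Peggy Sato. Peggy Sato is at the top.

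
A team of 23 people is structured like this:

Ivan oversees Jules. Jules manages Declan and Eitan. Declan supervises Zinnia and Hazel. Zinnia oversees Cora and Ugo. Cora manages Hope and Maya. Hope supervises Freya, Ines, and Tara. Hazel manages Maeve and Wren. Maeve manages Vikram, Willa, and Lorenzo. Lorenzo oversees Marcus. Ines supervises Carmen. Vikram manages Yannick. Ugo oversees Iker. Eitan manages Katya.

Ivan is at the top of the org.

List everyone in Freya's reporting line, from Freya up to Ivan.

Freya -> Hope -> Cora -> Zinnia -> Declan -> Jules -> Ivan

Freya reports to Hope. Hope reports to Cora. Cora reports to Zinnia. Zinnia reports to Declan. Declan reports to Jules. Jules reports to Ivan. Ivan is at the top.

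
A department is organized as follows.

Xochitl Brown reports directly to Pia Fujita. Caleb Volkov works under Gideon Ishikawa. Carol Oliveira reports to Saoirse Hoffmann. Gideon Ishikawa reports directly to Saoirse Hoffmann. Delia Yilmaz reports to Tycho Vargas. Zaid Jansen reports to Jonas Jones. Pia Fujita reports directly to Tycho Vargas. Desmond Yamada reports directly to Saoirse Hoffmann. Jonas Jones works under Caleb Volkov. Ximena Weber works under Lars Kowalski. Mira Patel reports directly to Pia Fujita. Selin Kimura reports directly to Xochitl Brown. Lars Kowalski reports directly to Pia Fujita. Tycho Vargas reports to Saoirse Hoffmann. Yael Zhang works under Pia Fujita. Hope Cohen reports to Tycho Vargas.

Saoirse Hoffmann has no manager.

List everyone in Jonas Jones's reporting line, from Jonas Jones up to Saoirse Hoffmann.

Jonas Jones -> Caleb Volkov -> Gideon Ishikawa -> Saoirse Hoffmann

Jonas Jones reports to Caleb Volkov. Caleb Volkov reports to Gideon Ishikawa. Gideon Ishikawa reports to Saoirse Hoffmann. Saoirse Hoffmann is at the top.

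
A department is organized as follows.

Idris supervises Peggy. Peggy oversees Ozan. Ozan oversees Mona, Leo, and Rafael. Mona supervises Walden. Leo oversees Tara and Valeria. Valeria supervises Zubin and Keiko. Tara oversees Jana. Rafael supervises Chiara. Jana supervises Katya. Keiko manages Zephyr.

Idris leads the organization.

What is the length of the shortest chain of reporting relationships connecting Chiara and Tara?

Chiara is 2 levels below Ozan, and Tara is 2 levels below Ozan (their lowest common manager). The shortest path runs up from Chiara to Ozan and back down to Tara: 2 + 2 = 4 links.

4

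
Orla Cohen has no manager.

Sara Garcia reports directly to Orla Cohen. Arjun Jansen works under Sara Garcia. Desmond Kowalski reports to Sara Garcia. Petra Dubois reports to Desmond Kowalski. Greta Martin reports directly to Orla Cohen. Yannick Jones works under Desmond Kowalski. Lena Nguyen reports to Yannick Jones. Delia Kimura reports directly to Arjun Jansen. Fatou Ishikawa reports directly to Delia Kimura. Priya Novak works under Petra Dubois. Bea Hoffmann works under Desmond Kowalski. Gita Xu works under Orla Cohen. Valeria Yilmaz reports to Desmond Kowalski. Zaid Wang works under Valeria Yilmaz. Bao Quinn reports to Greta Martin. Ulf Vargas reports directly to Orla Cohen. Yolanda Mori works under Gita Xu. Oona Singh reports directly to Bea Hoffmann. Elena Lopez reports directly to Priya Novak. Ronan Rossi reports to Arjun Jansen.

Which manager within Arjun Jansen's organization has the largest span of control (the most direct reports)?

Direct-report counts within Arjun Jansen's organization: Arjun Jansen has 2; Delia Kimura has 1. The largest is 2, held by Arjun Jansen.

Arjun Jansen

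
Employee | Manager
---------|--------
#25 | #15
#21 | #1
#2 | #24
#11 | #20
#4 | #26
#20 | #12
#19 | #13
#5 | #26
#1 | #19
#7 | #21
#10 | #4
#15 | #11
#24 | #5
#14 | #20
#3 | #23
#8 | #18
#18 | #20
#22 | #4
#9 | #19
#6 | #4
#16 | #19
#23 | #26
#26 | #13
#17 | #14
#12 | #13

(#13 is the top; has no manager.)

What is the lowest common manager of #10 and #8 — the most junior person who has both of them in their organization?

#10's chain of managers is #4, #26, #13. #8's chain of managers is #18, #20, #12, #13. The first manager that appears in both chains is #13.

#13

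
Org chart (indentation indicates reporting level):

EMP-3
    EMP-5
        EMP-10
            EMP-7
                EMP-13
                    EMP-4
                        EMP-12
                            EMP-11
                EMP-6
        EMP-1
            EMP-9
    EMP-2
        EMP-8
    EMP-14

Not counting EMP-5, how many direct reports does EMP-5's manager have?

2

EMP-5 reports to EMP-3. EMP-3's other direct reports are EMP-2, EMP-14 — 2 peers.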